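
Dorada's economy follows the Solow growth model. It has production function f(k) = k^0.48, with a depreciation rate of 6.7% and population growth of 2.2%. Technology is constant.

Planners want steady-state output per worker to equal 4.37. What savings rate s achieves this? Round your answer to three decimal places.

In steady state, investment equals break-even investment: s·k^α = (n + δ)·k.
Since y* = [s/(n + δ)]^(α/(1−α)), we have s/(n + δ) = (y*)^((1−α)/α) = 4.37^1.0833 = 4.9412.
Therefore s = 4.9412 × (n + δ) = 4.9412 × 0.089 = 0.4398.

s ≈ 0.440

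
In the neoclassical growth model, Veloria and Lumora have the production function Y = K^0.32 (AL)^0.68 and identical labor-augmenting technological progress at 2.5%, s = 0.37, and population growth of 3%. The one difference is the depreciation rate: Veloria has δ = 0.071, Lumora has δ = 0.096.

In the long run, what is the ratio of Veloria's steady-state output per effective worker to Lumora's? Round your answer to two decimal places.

Steady-state y* = [s/(n + g + δ)]^(α/(1−α)), so the ratio is [ (s_V/(n + g + δ)_V) / (s_L/(n + g + δ)_L) ]^0.4706.
s_V/(n + g + δ)_V = 0.37/0.126 = 2.9365; s_L/(n + g + δ)_L = 0.37/0.151 = 2.4503.
Ratio = (2.9365/2.4503)^0.4706 = 1.1984^0.4706 ≈ 1.0889

y*_V / y*_L ≈ 1.09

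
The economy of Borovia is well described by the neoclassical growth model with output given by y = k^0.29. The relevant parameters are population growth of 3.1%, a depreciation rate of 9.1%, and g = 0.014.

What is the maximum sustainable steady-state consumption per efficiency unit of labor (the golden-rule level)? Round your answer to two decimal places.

At the golden rule, f'(k) = n + g + δ, so α·k^(α−1) = n + g + δ and k_gold = (α/(n + g + δ))^(1/(1−α)).
k_gold = (0.29/0.136)^(1/0.71) = 2.1324^1.4085 ≈ 2.9054
c_gold = f(k_gold) − (n + g + δ)·k_gold = 1.3625 − 0.136×2.9054 ≈ 0.9674

c_gold ≈ 0.97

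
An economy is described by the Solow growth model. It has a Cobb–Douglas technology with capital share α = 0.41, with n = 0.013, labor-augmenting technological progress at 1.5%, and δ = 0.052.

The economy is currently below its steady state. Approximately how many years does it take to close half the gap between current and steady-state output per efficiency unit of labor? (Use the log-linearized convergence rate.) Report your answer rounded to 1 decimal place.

t_½ ≈ 14.7 years

Near the steady state the convergence rate is λ = (1 − α)(n + g + δ).
λ = (1 − 0.41) × 0.080 = 0.59 × 0.080 = 0.0472
Half-life = ln 2 / λ = 0.6931 / 0.0472 ≈ 14.68 years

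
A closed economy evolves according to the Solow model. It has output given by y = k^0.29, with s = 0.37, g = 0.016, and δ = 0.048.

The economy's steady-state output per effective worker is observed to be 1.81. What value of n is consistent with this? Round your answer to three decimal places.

At the steady state, Δk = 0, so s·k^α = (n + g + δ)·k.
Since y* = [s/(n + g + δ)]^(α/(1−α)), we have s/(n + g + δ) = (y*)^((1−α)/α) = 1.81^2.4483 = 4.2744.
Therefore n + g + δ = s / 4.2744 = 0.37 / 4.2744 = 0.0866, so n = 0.0866 − 0.064 = 0.0226.

n ≈ 0.023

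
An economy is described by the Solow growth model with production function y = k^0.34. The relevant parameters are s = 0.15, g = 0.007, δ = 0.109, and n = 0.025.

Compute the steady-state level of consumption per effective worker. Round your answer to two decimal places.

c* = 0.88

In steady state, investment equals break-even investment: s·k^α = (n + g + δ)·k.
Dividing both sides by k: k^(1−α) = s / (n + g + δ).
k^0.66 = 0.15 / (0.025 + 0.007 + 0.109) = 0.15 / 0.141 = 1.0638
k* = 1.0638^(1/0.66) ≈ 1.0982
y* = (k*)^α = 1.0982^0.34 ≈ 1.0324
c* = (1 − s)·y* = (1 − 0.15) × 1.0324 ≈ 0.8775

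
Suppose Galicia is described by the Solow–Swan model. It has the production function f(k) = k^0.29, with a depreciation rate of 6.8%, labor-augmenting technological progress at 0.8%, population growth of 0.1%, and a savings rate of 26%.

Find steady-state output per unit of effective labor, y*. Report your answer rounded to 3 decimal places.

Steady state requires s·f(k) = (n + g + δ)·k, i.e. s·k^α = (n + g + δ)·k.
Rearranging, k^(1−α) = s / (n + g + δ).
k^0.71 = 0.26 / (0.001 + 0.008 + 0.068) = 0.26 / 0.077 = 3.3766
k* = 3.3766^(1/0.71) ≈ 5.5506
y* = (k*)^α = 5.5506^0.29 ≈ 1.6438

y* = 1.644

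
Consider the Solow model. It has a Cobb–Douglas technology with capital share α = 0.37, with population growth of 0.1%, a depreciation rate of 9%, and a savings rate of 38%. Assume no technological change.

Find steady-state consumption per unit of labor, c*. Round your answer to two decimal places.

At the steady state, Δk = 0, so s·k^α = (n + δ)·k.
Rearranging, k^(1−α) = s / (n + δ).
k^0.63 = 0.38 / (0.001 + 0.090) = 0.38 / 0.091 = 4.1758
k* = 4.1758^(1/0.63) ≈ 9.6672
y* = (k*)^α = 9.6672^0.37 ≈ 2.3151
c* = (1 − s)·y* = (1 − 0.38) × 2.3151 ≈ 1.4354

c* ≈ 1.44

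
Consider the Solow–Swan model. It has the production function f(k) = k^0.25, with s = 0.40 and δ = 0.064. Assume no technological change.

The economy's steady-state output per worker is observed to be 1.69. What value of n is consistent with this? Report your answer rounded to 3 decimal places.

n ≈ 0.019

Steady state requires s·f(k) = (n + δ)·k, i.e. s·k^α = (n + δ)·k.
Since y* = [s/(n + δ)]^(α/(1−α)), we have s/(n + δ) = (y*)^((1−α)/α) = 1.69^3 = 4.8268.
Therefore n + δ = s / 4.8268 = 0.40 / 4.8268 = 0.0829, so n = 0.0829 − 0.064 = 0.0189.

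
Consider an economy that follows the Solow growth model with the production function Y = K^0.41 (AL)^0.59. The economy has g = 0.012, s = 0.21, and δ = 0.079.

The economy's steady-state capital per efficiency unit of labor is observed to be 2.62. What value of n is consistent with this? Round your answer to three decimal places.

n ≈ 0.028

Steady state requires s·f(k) = (n + g + δ)·k, i.e. s·k^α = (n + g + δ)·k.
So s / (n + g + δ) = (k*)^(1−α) = 2.62^0.59 = 1.7652.
Therefore n + g + δ = s / 1.7652 = 0.21 / 1.7652 = 0.1190, so n = 0.1190 − 0.091 = 0.0280.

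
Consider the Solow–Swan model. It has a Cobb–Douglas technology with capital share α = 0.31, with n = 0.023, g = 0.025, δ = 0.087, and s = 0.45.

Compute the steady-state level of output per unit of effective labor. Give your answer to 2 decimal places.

y* = 1.72

Steady state requires s·f(k) = (n + g + δ)·k, i.e. s·k^α = (n + g + δ)·k.
Rearranging, k^(1−α) = s / (n + g + δ).
k^0.69 = 0.45 / (0.023 + 0.025 + 0.087) = 0.45 / 0.135 = 3.3333
k* = 3.3333^(1/0.69) ≈ 5.7252
y* = (k*)^α = 5.7252^0.31 ≈ 1.7176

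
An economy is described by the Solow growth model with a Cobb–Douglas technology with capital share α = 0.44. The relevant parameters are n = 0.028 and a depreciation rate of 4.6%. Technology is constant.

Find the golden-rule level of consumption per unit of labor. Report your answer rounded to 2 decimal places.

At the golden rule, f'(k) = n + δ, so α·k^(α−1) = n + δ and k_gold = (α/(n + δ))^(1/(1−α)).
k_gold = (0.44/0.074)^(1/0.56) = 5.9459^1.7857 ≈ 24.1279
c_gold = f(k_gold) − (n + δ)·k_gold = 4.0580 − 0.074×24.1279 ≈ 2.2725

c_gold ≈ 2.27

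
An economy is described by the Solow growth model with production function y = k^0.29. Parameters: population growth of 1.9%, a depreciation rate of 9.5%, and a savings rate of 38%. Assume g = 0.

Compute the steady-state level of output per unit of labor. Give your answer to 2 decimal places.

y* ≈ 1.64

In steady state, investment equals break-even investment: s·k^α = (n + δ)·k.
Rearranging, k^(1−α) = s / (n + δ).
k^0.71 = 0.38 / (0.019 + 0.095) = 0.38 / 0.114 = 3.3333
k* = 3.3333^(1/0.71) ≈ 5.4506
y* = (k*)^α = 5.4506^0.29 ≈ 1.6352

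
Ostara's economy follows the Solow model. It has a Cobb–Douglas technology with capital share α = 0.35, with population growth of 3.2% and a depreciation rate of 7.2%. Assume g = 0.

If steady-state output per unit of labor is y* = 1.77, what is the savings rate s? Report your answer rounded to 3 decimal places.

In steady state, investment equals break-even investment: s·k^α = (n + δ)·k.
Since y* = [s/(n + δ)]^(α/(1−α)), we have s/(n + δ) = (y*)^((1−α)/α) = 1.77^1.8571 = 2.8874.
Therefore s = 2.8874 × (n + δ) = 2.8874 × 0.104 = 0.3003.

s ≈ 0.300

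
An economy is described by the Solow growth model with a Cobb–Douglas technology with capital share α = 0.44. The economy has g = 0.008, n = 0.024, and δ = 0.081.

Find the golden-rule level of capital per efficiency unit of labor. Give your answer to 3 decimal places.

The golden rule sets f'(k) = n + g + δ, i.e. α·k^(α−1) = n + g + δ.
So k^(1−α) = α / (n + g + δ) = 0.44 / 0.113 = 3.8938.
k_gold = 3.8938^(1/0.56) ≈ 11.3302

k_gold ≈ 11.330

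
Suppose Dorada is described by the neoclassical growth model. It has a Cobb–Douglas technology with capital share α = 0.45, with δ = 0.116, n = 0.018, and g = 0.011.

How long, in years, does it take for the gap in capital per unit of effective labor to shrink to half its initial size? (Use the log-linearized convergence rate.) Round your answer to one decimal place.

half-life ≈ 8.7 years

Near the steady state the convergence rate is λ = (1 − α)(n + g + δ).
λ = (1 − 0.45) × 0.145 = 0.55 × 0.145 = 0.07975
Half-life = ln 2 / λ = 0.6931 / 0.07975 ≈ 8.69 years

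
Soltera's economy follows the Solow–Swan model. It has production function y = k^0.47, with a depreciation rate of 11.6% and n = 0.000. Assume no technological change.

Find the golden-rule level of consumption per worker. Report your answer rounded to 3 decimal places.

At the golden rule, f'(k) = n + δ, so α·k^(α−1) = n + δ and k_gold = (α/(n + δ))^(1/(1−α)).
k_gold = (0.47/0.116)^(1/0.53) = 4.0517^1.8868 ≈ 14.0117
c_gold = f(k_gold) − (n + δ)·k_gold = 3.4582 − 0.116×14.0117 ≈ 1.8328

c_gold ≈ 1.833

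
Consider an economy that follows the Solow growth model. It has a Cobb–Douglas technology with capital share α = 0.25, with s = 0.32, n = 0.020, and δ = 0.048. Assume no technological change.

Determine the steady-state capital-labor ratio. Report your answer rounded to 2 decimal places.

In steady state, investment equals break-even investment: s·k^α = (n + δ)·k.
Rearranging, k^(1−α) = s / (n + δ).
k^0.75 = 0.32 / (0.020 + 0.048) = 0.32 / 0.068 = 4.7059
k* = 4.7059^(1/0.75) ≈ 7.8860

k* = 7.89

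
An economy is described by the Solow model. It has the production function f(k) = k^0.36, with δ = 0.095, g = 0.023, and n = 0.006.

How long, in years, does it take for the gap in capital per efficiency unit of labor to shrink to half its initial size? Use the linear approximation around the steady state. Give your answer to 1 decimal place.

Near the steady state the convergence rate is λ = (1 − α)(n + g + δ).
λ = (1 − 0.36) × 0.124 = 0.64 × 0.124 = 0.07936
Half-life = ln 2 / λ = 0.6931 / 0.07936 ≈ 8.73 years

half-life ≈ 8.7 years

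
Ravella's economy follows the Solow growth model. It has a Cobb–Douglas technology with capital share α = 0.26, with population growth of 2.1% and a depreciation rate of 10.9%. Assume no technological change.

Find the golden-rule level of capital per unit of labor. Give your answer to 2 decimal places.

k_gold ≈ 2.55

The golden rule sets f'(k) = n + δ, i.e. α·k^(α−1) = n + δ.
So k^(1−α) = α / (n + δ) = 0.26 / 0.130 = 2.0000.
k_gold = 2.0000^(1/0.74) ≈ 2.5515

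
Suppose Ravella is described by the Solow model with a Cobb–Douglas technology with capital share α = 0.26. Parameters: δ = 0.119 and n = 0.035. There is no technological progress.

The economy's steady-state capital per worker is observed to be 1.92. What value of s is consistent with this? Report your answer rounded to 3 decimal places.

s ≈ 0.250

At the steady state, Δk = 0, so s·k^α = (n + δ)·k.
So s / (n + δ) = (k*)^(1−α) = 1.92^0.74 = 1.6205.
Therefore s = 1.6205 × (n + δ) = 1.6205 × 0.154 = 0.2496.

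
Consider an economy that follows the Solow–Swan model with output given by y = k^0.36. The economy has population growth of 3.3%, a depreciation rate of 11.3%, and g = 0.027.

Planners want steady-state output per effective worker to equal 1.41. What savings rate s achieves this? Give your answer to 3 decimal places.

Steady state requires s·f(k) = (n + g + δ)·k, i.e. s·k^α = (n + g + δ)·k.
Since y* = [s/(n + g + δ)]^(α/(1−α)), we have s/(n + g + δ) = (y*)^((1−α)/α) = 1.41^1.7778 = 1.8420.
Therefore s = 1.8420 × (n + g + δ) = 1.8420 × 0.173 = 0.3187.

s ≈ 0.319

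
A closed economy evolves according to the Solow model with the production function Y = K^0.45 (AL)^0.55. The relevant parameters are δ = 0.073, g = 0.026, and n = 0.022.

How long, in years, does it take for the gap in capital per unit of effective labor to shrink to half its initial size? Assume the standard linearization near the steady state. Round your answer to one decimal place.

Near the steady state the convergence rate is λ = (1 − α)(n + g + δ).
λ = (1 − 0.45) × 0.121 = 0.55 × 0.121 = 0.06655
Half-life = ln 2 / λ = 0.6931 / 0.06655 ≈ 10.41 years

half-life ≈ 10.4 years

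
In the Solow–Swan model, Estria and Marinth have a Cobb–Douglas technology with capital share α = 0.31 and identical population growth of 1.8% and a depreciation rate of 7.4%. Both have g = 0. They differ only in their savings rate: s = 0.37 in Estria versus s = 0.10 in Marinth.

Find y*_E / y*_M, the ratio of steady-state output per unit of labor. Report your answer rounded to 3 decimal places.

Steady-state y* = [s/(n + δ)]^(α/(1−α)), so the ratio is [ (s_E/(n + δ)_E) / (s_M/(n + δ)_M) ]^0.4493.
s_E/(n + δ)_E = 0.37/0.092 = 4.0217; s_M/(n + δ)_M = 0.10/0.092 = 1.0870.
Ratio = (4.0217/1.0870)^0.4493 = 3.6998^0.4493 ≈ 1.8000

y*_E / y*_M ≈ 1.800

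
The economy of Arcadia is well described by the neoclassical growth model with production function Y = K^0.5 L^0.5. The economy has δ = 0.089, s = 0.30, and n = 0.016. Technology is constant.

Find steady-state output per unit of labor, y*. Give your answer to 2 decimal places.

y* ≈ 2.86

Steady state requires s·f(k) = (n + δ)·k, i.e. s·k^α = (n + δ)·k.
Dividing both sides by k: k^(1−α) = s / (n + δ).
k^0.5 = 0.30 / (0.016 + 0.089) = 0.30 / 0.105 = 2.8571
k* = 2.8571^(1/0.5) ≈ 8.1630
y* = (k*)^α = 8.1630^0.5 ≈ 2.8571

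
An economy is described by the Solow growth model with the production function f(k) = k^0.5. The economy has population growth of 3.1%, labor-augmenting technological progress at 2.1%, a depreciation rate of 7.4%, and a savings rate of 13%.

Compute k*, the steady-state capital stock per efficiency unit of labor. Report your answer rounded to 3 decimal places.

Steady state requires s·f(k) = (n + g + δ)·k, i.e. s·k^α = (n + g + δ)·k.
Dividing both sides by k: k^(1−α) = s / (n + g + δ).
k^0.5 = 0.13 / (0.031 + 0.021 + 0.074) = 0.13 / 0.126 = 1.0317
k* = 1.0317^(1/0.5) ≈ 1.0644

k* = 1.064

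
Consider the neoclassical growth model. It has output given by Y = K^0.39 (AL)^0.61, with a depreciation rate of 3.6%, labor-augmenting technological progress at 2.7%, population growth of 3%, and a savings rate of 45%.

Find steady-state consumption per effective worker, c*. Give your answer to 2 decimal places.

At the steady state, Δk = 0, so s·k^α = (n + g + δ)·k.
Dividing both sides by k: k^(1−α) = s / (n + g + δ).
k^0.61 = 0.45 / (0.030 + 0.027 + 0.036) = 0.45 / 0.093 = 4.8387
k* = 4.8387^(1/0.61) ≈ 13.2589
y* = (k*)^α = 13.2589^0.39 ≈ 2.7402
c* = (1 − s)·y* = (1 − 0.45) × 2.7402 ≈ 1.5071

c* ≈ 1.51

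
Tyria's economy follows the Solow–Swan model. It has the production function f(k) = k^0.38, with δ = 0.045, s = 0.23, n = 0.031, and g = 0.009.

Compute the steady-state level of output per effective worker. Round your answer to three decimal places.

y* = 1.841

Steady state requires s·f(k) = (n + g + δ)·k, i.e. s·k^α = (n + g + δ)·k.
Dividing both sides by k: k^(1−α) = s / (n + g + δ).
k^0.62 = 0.23 / (0.031 + 0.009 + 0.045) = 0.23 / 0.085 = 2.7059
k* = 2.7059^(1/0.62) ≈ 4.9805
y* = (k*)^α = 4.9805^0.38 ≈ 1.8406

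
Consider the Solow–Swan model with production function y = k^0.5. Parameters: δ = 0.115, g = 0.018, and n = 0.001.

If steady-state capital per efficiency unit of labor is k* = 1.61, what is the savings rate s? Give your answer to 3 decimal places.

s ≈ 0.170

At the steady state, Δk = 0, so s·k^α = (n + g + δ)·k.
So s / (n + g + δ) = (k*)^(1−α) = 1.61^0.5 = 1.2689.
Therefore s = 1.2689 × (n + g + δ) = 1.2689 × 0.134 = 0.1700.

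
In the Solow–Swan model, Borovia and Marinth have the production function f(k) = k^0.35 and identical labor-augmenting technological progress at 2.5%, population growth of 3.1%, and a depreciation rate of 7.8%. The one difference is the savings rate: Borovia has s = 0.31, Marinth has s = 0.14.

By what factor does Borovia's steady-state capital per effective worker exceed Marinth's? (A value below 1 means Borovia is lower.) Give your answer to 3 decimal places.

Steady-state k* = [s/(n + g + δ)]^(1/(1−α)), so the ratio is [ (s_B/(n + g + δ)_B) / (s_M/(n + g + δ)_M) ]^1.5385.
s_B/(n + g + δ)_B = 0.31/0.134 = 2.3134; s_M/(n + g + δ)_M = 0.14/0.134 = 1.0448.
Ratio = (2.3134/1.0448)^1.5385 = 2.2142^1.5385 ≈ 3.3972

ratio ≈ 3.397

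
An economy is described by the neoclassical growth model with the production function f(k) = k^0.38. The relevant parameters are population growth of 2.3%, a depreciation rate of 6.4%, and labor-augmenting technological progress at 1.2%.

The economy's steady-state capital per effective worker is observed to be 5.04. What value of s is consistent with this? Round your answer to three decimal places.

s ≈ 0.270

Steady state requires s·f(k) = (n + g + δ)·k, i.e. s·k^α = (n + g + δ)·k.
So s / (n + g + δ) = (k*)^(1−α) = 5.04^0.62 = 2.7259.
Therefore s = 2.7259 × (n + g + δ) = 2.7259 × 0.099 = 0.2699.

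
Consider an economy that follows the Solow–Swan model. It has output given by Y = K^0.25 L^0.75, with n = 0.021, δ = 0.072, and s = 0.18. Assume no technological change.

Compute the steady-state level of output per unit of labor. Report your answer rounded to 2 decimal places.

Steady state requires s·f(k) = (n + δ)·k, i.e. s·k^α = (n + δ)·k.
Dividing both sides by k: k^(1−α) = s / (n + δ).
k^0.75 = 0.18 / (0.021 + 0.072) = 0.18 / 0.093 = 1.9355
k* = 1.9355^(1/0.75) ≈ 2.4121
y* = (k*)^α = 2.4121^0.25 ≈ 1.2462

y* ≈ 1.25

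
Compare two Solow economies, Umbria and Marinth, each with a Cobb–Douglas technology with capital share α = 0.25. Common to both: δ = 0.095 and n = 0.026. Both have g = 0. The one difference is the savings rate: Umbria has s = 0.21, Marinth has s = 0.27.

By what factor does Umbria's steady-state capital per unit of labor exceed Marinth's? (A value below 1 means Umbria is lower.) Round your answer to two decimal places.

ratio ≈ 0.72

Steady-state k* = [s/(n + δ)]^(1/(1−α)), so the ratio is [ (s_U/(n + δ)_U) / (s_M/(n + δ)_M) ]^1.3333.
s_U/(n + δ)_U = 0.21/0.121 = 1.7355; s_M/(n + δ)_M = 0.27/0.121 = 2.2314.
Ratio = (1.7355/2.2314)^1.3333 = 0.7778^1.3333 ≈ 0.7153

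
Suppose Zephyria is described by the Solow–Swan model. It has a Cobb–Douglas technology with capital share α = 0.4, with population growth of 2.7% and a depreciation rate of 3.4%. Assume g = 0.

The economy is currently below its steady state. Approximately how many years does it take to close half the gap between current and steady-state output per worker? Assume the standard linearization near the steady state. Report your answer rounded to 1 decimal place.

about 18.9 years

Near the steady state the convergence rate is λ = (1 − α)(n + δ).
λ = (1 − 0.4) × 0.061 = 0.6 × 0.061 = 0.0366
Half-life = ln 2 / λ = 0.6931 / 0.0366 ≈ 18.94 years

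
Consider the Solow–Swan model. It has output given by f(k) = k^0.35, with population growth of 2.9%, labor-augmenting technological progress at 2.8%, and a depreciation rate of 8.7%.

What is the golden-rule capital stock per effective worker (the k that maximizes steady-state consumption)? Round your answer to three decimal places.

k_gold ≈ 3.921

The golden rule sets f'(k) = n + g + δ, i.e. α·k^(α−1) = n + g + δ.
So k^(1−α) = α / (n + g + δ) = 0.35 / 0.144 = 2.4306.
k_gold = 2.4306^(1/0.65) ≈ 3.9211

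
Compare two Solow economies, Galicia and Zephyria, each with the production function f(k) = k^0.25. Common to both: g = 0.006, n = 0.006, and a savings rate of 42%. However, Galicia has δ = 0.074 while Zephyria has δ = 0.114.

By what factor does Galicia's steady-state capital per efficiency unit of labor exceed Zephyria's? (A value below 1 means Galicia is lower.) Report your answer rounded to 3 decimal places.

Steady-state k* = [s/(n + g + δ)]^(1/(1−α)), so the ratio is [ (s_G/(n + g + δ)_G) / (s_Z/(n + g + δ)_Z) ]^1.3333.
s_G/(n + g + δ)_G = 0.42/0.086 = 4.8837; s_Z/(n + g + δ)_Z = 0.42/0.126 = 3.3333.
Ratio = (4.8837/3.3333)^1.3333 = 1.4651^1.3333 ≈ 1.6640

ratio ≈ 1.664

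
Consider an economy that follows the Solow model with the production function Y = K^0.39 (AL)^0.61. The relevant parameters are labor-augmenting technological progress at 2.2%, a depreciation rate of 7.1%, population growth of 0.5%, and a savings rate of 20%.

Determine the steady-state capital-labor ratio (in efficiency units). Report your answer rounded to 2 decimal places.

k* ≈ 3.22

Steady state requires s·f(k) = (n + g + δ)·k, i.e. s·k^α = (n + g + δ)·k.
Dividing both sides by k: k^(1−α) = s / (n + g + δ).
k^0.61 = 0.20 / (0.005 + 0.022 + 0.071) = 0.20 / 0.098 = 2.0408
k* = 2.0408^(1/0.61) ≈ 3.2201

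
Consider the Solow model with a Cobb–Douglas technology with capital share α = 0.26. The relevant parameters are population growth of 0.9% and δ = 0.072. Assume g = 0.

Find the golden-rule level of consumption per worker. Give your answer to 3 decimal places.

c_gold ≈ 1.115

At the golden rule, f'(k) = n + δ, so α·k^(α−1) = n + δ and k_gold = (α/(n + δ))^(1/(1−α)).
k_gold = (0.26/0.081)^(1/0.74) = 3.2099^1.3514 ≈ 4.8358
c_gold = f(k_gold) − (n + δ)·k_gold = 1.5065 − 0.081×4.8358 ≈ 1.1148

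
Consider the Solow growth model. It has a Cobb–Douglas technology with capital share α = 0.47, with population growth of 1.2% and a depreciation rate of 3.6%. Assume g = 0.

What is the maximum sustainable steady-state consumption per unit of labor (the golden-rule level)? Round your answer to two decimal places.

c_gold ≈ 4.01

At the golden rule, f'(k) = n + δ, so α·k^(α−1) = n + δ and k_gold = (α/(n + δ))^(1/(1−α)).
k_gold = (0.47/0.048)^(1/0.53) = 9.7917^1.8868 ≈ 74.0544
c_gold = f(k_gold) − (n + δ)·k_gold = 7.5629 − 0.048×74.0544 ≈ 4.0083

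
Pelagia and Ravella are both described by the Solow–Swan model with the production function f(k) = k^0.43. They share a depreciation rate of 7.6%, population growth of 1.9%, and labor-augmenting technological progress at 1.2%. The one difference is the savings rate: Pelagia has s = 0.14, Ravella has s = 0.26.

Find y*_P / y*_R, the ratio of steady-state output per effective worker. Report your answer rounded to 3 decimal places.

y*_P / y*_R ≈ 0.627

Steady-state y* = [s/(n + g + δ)]^(α/(1−α)), so the ratio is [ (s_P/(n + g + δ)_P) / (s_R/(n + g + δ)_R) ]^0.7544.
s_P/(n + g + δ)_P = 0.14/0.107 = 1.3084; s_R/(n + g + δ)_R = 0.26/0.107 = 2.4299.
Ratio = (1.3084/2.4299)^0.7544 = 0.5385^0.7544 ≈ 0.6269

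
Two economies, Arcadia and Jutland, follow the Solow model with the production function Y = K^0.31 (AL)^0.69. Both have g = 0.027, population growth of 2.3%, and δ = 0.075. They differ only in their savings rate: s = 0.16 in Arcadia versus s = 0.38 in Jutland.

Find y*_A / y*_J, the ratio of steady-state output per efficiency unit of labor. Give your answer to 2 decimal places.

Steady-state y* = [s/(n + g + δ)]^(α/(1−α)), so the ratio is [ (s_A/(n + g + δ)_A) / (s_J/(n + g + δ)_J) ]^0.4493.
s_A/(n + g + δ)_A = 0.16/0.125 = 1.2800; s_J/(n + g + δ)_J = 0.38/0.125 = 3.0400.
Ratio = (1.2800/3.0400)^0.4493 = 0.4211^0.4493 ≈ 0.6780

y*_A / y*_J ≈ 0.68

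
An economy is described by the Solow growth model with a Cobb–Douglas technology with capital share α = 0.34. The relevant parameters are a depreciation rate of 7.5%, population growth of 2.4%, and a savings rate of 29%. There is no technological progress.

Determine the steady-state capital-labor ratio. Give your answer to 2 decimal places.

Steady state requires s·f(k) = (n + δ)·k, i.e. s·k^α = (n + δ)·k.
Dividing both sides by k: k^(1−α) = s / (n + δ).
k^0.66 = 0.29 / (0.024 + 0.075) = 0.29 / 0.099 = 2.9293
k* = 2.9293^(1/0.66) ≈ 5.0959

k* = 5.10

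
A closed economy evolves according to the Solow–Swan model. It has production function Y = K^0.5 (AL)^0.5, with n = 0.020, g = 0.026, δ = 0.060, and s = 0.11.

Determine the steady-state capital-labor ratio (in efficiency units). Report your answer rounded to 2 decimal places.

At the steady state, Δk = 0, so s·k^α = (n + g + δ)·k.
Dividing both sides by k: k^(1−α) = s / (n + g + δ).
k^0.5 = 0.11 / (0.020 + 0.026 + 0.060) = 0.11 / 0.106 = 1.0377
k* = 1.0377^(1/0.5) ≈ 1.0768

k* ≈ 1.08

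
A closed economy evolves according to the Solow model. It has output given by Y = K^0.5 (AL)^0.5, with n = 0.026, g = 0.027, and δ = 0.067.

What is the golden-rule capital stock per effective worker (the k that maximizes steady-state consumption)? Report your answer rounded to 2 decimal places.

The golden rule sets f'(k) = n + g + δ, i.e. α·k^(α−1) = n + g + δ.
So k^(1−α) = α / (n + g + δ) = 0.5 / 0.120 = 4.1667.
k_gold = 4.1667^(1/0.5) ≈ 17.3614

k_gold ≈ 17.36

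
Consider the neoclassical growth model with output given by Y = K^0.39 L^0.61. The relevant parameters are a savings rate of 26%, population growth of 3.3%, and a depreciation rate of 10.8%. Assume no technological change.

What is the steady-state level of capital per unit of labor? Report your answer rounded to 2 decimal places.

k* = 2.73

Steady state requires s·f(k) = (n + δ)·k, i.e. s·k^α = (n + δ)·k.
Dividing both sides by k: k^(1−α) = s / (n + δ).
k^0.61 = 0.26 / (0.033 + 0.108) = 0.26 / 0.141 = 1.8440
k* = 1.8440^(1/0.61) ≈ 2.7269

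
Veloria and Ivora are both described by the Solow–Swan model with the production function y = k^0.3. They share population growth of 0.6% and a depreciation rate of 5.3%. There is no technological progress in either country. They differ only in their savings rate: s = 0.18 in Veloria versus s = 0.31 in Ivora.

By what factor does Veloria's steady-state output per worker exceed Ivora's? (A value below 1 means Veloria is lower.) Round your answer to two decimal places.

ratio ≈ 0.79

Steady-state y* = [s/(n + δ)]^(α/(1−α)), so the ratio is [ (s_V/(n + δ)_V) / (s_I/(n + δ)_I) ]^0.4286.
s_V/(n + δ)_V = 0.18/0.059 = 3.0508; s_I/(n + δ)_I = 0.31/0.059 = 5.2542.
Ratio = (3.0508/5.2542)^0.4286 = 0.5806^0.4286 ≈ 0.7921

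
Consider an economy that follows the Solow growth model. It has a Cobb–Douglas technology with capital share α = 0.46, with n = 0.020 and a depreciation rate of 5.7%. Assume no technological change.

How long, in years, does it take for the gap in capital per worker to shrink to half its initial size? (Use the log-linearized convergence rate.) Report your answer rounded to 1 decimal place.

t_½ ≈ 16.7 years

Near the steady state the convergence rate is λ = (1 − α)(n + δ).
λ = (1 − 0.46) × 0.077 = 0.54 × 0.077 = 0.04158
Half-life = ln 2 / λ = 0.6931 / 0.04158 ≈ 16.67 years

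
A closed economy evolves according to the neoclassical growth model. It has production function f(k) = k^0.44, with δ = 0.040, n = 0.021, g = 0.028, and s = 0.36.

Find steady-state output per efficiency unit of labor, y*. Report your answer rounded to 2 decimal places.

In steady state, investment equals break-even investment: s·k^α = (n + g + δ)·k.
Dividing both sides by k: k^(1−α) = s / (n + g + δ).
k^0.56 = 0.36 / (0.021 + 0.028 + 0.040) = 0.36 / 0.089 = 4.0449
k* = 4.0449^(1/0.56) ≈ 12.1273
y* = (k*)^α = 12.1273^0.44 ≈ 2.9982

y* = 3.00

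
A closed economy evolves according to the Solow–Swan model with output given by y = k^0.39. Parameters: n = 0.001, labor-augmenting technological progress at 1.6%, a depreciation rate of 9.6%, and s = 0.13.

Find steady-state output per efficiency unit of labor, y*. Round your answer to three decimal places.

y* ≈ 1.094

In steady state, investment equals break-even investment: s·k^α = (n + g + δ)·k.
Dividing both sides by k: k^(1−α) = s / (n + g + δ).
k^0.61 = 0.13 / (0.001 + 0.016 + 0.096) = 0.13 / 0.113 = 1.1504
k* = 1.1504^(1/0.61) ≈ 1.2582
y* = (k*)^α = 1.2582^0.39 ≈ 1.0937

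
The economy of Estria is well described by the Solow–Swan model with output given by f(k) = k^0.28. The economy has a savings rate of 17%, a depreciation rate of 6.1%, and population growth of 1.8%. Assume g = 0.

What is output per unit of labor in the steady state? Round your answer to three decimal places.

y* ≈ 1.347

Steady state requires s·f(k) = (n + δ)·k, i.e. s·k^α = (n + δ)·k.
Dividing both sides by k: k^(1−α) = s / (n + δ).
k^0.72 = 0.17 / (0.018 + 0.061) = 0.17 / 0.079 = 2.1519
k* = 2.1519^(1/0.72) ≈ 2.8990
y* = (k*)^α = 2.8990^0.28 ≈ 1.3472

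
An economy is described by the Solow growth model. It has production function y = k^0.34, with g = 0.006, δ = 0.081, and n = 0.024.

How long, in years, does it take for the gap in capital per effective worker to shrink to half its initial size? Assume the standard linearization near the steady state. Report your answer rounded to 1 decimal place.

about 9.5 years

Near the steady state the convergence rate is λ = (1 − α)(n + g + δ).
λ = (1 − 0.34) × 0.111 = 0.66 × 0.111 = 0.07326
Half-life = ln 2 / λ = 0.6931 / 0.07326 ≈ 9.46 years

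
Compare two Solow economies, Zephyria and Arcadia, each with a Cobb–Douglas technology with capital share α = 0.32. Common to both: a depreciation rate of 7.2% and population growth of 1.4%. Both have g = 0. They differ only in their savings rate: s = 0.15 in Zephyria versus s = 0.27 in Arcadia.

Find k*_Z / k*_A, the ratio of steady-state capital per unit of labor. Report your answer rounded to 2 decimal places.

ratio ≈ 0.42

Steady-state k* = [s/(n + δ)]^(1/(1−α)), so the ratio is [ (s_Z/(n + δ)_Z) / (s_A/(n + δ)_A) ]^1.4706.
s_Z/(n + δ)_Z = 0.15/0.086 = 1.7442; s_A/(n + δ)_A = 0.27/0.086 = 3.1395.
Ratio = (1.7442/3.1395)^1.4706 = 0.5556^1.4706 ≈ 0.4214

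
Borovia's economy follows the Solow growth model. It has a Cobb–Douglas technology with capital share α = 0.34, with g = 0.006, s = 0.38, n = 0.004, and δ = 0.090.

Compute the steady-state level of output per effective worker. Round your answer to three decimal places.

Steady state requires s·f(k) = (n + g + δ)·k, i.e. s·k^α = (n + g + δ)·k.
Rearranging, k^(1−α) = s / (n + g + δ).
k^0.66 = 0.38 / (0.004 + 0.006 + 0.090) = 0.38 / 0.100 = 3.8000
k* = 3.8000^(1/0.66) ≈ 7.5589
y* = (k*)^α = 7.5589^0.34 ≈ 1.9892

y* ≈ 1.989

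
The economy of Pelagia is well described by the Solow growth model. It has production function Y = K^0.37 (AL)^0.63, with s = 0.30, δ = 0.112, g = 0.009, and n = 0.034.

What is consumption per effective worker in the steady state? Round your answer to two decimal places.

Steady state requires s·f(k) = (n + g + δ)·k, i.e. s·k^α = (n + g + δ)·k.
Rearranging, k^(1−α) = s / (n + g + δ).
k^0.63 = 0.30 / (0.034 + 0.009 + 0.112) = 0.30 / 0.155 = 1.9355
k* = 1.9355^(1/0.63) ≈ 2.8525
y* = (k*)^α = 2.8525^0.37 ≈ 1.4738
c* = (1 − s)·y* = (1 − 0.30) × 1.4738 ≈ 1.0317

c* ≈ 1.03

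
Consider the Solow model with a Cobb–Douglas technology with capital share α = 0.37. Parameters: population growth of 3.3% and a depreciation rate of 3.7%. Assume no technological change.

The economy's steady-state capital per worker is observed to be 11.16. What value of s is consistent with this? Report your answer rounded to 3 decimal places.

s ≈ 0.320

Steady state requires s·f(k) = (n + δ)·k, i.e. s·k^α = (n + δ)·k.
So s / (n + δ) = (k*)^(1−α) = 11.16^0.63 = 4.5712.
Therefore s = 4.5712 × (n + δ) = 4.5712 × 0.070 = 0.3200.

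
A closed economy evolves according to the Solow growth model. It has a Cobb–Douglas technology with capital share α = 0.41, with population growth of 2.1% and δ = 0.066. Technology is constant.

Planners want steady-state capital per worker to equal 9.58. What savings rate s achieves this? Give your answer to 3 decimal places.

s ≈ 0.330

Steady state requires s·f(k) = (n + δ)·k, i.e. s·k^α = (n + δ)·k.
So s / (n + δ) = (k*)^(1−α) = 9.58^0.59 = 3.7932.
Therefore s = 3.7932 × (n + δ) = 3.7932 × 0.087 = 0.3300.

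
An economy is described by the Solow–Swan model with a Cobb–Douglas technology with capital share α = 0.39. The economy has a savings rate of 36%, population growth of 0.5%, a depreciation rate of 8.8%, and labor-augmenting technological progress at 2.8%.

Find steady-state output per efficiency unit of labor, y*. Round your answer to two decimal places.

In steady state, investment equals break-even investment: s·k^α = (n + g + δ)·k.
Rearranging, k^(1−α) = s / (n + g + δ).
k^0.61 = 0.36 / (0.005 + 0.028 + 0.088) = 0.36 / 0.121 = 2.9752
k* = 2.9752^(1/0.61) ≈ 5.9739
y* = (k*)^α = 5.9739^0.39 ≈ 2.0079

y* ≈ 2.01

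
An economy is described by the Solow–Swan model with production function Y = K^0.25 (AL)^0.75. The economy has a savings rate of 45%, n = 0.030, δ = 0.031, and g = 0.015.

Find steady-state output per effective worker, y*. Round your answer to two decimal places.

y* = 1.81

In steady state, investment equals break-even investment: s·k^α = (n + g + δ)·k.
Rearranging, k^(1−α) = s / (n + g + δ).
k^0.75 = 0.45 / (0.030 + 0.015 + 0.031) = 0.45 / 0.076 = 5.9211
k* = 5.9211^(1/0.75) ≈ 10.7120
y* = (k*)^α = 10.7120^0.25 ≈ 1.8091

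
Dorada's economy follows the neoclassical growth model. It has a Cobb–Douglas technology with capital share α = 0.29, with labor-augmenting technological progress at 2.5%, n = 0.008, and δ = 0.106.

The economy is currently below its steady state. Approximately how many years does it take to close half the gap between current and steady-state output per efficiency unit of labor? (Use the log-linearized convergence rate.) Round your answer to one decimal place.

t_½ ≈ 7.0 years

Near the steady state the convergence rate is λ = (1 − α)(n + g + δ).
λ = (1 − 0.29) × 0.139 = 0.71 × 0.139 = 0.09869
Half-life = ln 2 / λ = 0.6931 / 0.09869 ≈ 7.02 years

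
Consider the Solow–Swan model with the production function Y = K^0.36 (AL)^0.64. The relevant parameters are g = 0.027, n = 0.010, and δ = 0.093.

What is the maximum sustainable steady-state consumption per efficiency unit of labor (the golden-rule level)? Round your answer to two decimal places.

At the golden rule, f'(k) = n + g + δ, so α·k^(α−1) = n + g + δ and k_gold = (α/(n + g + δ))^(1/(1−α)).
k_gold = (0.36/0.130)^(1/0.64) = 2.7692^1.5625 ≈ 4.9111
c_gold = f(k_gold) − (n + g + δ)·k_gold = 1.7735 − 0.130×4.9111 ≈ 1.1351

c_gold ≈ 1.14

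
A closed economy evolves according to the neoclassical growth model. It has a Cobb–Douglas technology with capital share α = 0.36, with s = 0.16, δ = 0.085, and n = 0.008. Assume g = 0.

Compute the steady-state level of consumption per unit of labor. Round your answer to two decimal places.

Steady state requires s·f(k) = (n + δ)·k, i.e. s·k^α = (n + δ)·k.
Dividing both sides by k: k^(1−α) = s / (n + δ).
k^0.64 = 0.16 / (0.008 + 0.085) = 0.16 / 0.093 = 1.7204
k* = 1.7204^(1/0.64) ≈ 2.3344
y* = (k*)^α = 2.3344^0.36 ≈ 1.3569
c* = (1 − s)·y* = (1 − 0.16) × 1.3569 ≈ 1.1398

c* ≈ 1.14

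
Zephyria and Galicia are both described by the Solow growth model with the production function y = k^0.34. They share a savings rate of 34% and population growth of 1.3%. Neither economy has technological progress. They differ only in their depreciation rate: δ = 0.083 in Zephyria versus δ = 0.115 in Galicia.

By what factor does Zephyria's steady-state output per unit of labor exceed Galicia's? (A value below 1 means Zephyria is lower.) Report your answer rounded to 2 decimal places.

ratio ≈ 1.16

Steady-state y* = [s/(n + δ)]^(α/(1−α)), so the ratio is [ (s_Z/(n + δ)_Z) / (s_G/(n + δ)_G) ]^0.5152.
s_Z/(n + δ)_Z = 0.34/0.096 = 3.5417; s_G/(n + δ)_G = 0.34/0.128 = 2.6563.
Ratio = (3.5417/2.6563)^0.5152 = 1.3333^0.5152 ≈ 1.1597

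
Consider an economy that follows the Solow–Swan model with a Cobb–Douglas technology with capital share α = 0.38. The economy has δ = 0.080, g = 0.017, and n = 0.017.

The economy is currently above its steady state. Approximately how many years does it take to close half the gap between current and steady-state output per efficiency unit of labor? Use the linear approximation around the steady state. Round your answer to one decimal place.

Near the steady state the convergence rate is λ = (1 − α)(n + g + δ).
λ = (1 − 0.38) × 0.114 = 0.62 × 0.114 = 0.07068
Half-life = ln 2 / λ = 0.6931 / 0.07068 ≈ 9.81 years

about 9.8 years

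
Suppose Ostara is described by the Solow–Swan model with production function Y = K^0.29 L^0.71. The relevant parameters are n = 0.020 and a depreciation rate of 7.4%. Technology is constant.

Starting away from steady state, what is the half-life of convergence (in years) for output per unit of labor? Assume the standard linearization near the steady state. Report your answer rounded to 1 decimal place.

Near the steady state the convergence rate is λ = (1 − α)(n + δ).
λ = (1 − 0.29) × 0.094 = 0.71 × 0.094 = 0.06674
Half-life = ln 2 / λ = 0.6931 / 0.06674 ≈ 10.39 years

t_½ ≈ 10.4 years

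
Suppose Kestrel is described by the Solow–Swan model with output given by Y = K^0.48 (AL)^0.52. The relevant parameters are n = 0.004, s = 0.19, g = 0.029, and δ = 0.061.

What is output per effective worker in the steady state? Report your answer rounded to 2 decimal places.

Steady state requires s·f(k) = (n + g + δ)·k, i.e. s·k^α = (n + g + δ)·k.
Dividing both sides by k: k^(1−α) = s / (n + g + δ).
k^0.52 = 0.19 / (0.004 + 0.029 + 0.061) = 0.19 / 0.094 = 2.0213
k* = 2.0213^(1/0.52) ≈ 3.8704
y* = (k*)^α = 3.8704^0.48 ≈ 1.9148

y* = 1.91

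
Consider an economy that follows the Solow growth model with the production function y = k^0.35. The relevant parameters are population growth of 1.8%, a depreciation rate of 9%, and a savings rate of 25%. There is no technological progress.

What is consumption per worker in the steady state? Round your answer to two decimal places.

c* ≈ 1.18

Steady state requires s·f(k) = (n + δ)·k, i.e. s·k^α = (n + δ)·k.
Rearranging, k^(1−α) = s / (n + δ).
k^0.65 = 0.25 / (0.018 + 0.090) = 0.25 / 0.108 = 2.3148
k* = 2.3148^(1/0.65) ≈ 3.6374
y* = (k*)^α = 3.6374^0.35 ≈ 1.5714
c* = (1 − s)·y* = (1 − 0.25) × 1.5714 ≈ 1.1786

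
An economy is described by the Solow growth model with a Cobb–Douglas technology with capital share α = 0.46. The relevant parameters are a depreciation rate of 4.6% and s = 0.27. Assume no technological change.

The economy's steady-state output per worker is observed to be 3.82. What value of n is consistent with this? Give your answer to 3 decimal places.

n ≈ 0.010

Steady state requires s·f(k) = (n + δ)·k, i.e. s·k^α = (n + δ)·k.
Since y* = [s/(n + δ)]^(α/(1−α)), we have s/(n + δ) = (y*)^((1−α)/α) = 3.82^1.1739 = 4.8226.
Therefore n + δ = s / 4.8226 = 0.27 / 4.8226 = 0.0560, so n = 0.0560 − 0.046 = 0.0100.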